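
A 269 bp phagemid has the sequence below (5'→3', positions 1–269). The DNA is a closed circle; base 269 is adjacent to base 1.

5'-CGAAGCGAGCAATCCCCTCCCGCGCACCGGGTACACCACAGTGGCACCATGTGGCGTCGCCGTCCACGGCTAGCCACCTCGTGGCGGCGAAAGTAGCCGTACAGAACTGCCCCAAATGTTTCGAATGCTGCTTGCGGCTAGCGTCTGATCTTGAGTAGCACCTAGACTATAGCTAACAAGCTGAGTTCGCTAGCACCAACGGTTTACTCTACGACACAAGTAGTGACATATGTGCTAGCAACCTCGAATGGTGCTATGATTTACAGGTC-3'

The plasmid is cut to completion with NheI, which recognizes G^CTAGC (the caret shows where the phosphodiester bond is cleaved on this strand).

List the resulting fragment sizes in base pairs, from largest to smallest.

NheI sites (GCTAGC) start at positions 69, 137, 189, 234.
NheI cuts after the first base of each site, so after positions 69, 137, 189, 234.
Circular molecule, 4 cuts → 4 fragments:
  70–137 → 68 bp
  138–189 → 52 bp
  190–234 → 45 bp
  235–269 then 1–69 → 35 + 69 = 104 bp
Sorted largest to smallest: 104, 68, 52, 45 bp.

104, 68, 52, 45 bp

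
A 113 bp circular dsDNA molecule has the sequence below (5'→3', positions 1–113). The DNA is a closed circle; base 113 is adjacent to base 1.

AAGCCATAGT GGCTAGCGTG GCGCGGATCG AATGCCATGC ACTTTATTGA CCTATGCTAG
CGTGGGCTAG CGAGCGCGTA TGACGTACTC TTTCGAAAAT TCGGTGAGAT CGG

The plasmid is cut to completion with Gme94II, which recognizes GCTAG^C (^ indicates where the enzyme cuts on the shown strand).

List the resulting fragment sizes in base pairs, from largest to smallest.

Gme94II sites (GCTAGC) start at positions 12, 56, 66.
Gme94II cuts after base 5 of each site (before the last base), so after positions 16, 60, 70.
Circular molecule, 3 cuts → 3 fragments:
  17–60 → 44 bp
  61–70 → 10 bp
  71–113 then 1–16 → 43 + 16 = 59 bp
Sorted largest to smallest: 59, 44, 10 bp.

59, 44, 10 bp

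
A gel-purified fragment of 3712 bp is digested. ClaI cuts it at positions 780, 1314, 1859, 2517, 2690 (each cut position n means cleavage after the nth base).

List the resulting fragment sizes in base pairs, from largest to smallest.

1022, 780, 658, 545, 534, 173 bp

Linear molecule, 5 cuts → 6 fragments:
  780 − 0 = 780 bp
  1314 − 780 = 534 bp
  1859 − 1314 = 545 bp
  2517 − 1859 = 658 bp
  2690 − 2517 = 173 bp
  3712 − 2690 = 1022 bp
Sorted largest to smallest: 1022, 780, 658, 545, 534, 173 bp.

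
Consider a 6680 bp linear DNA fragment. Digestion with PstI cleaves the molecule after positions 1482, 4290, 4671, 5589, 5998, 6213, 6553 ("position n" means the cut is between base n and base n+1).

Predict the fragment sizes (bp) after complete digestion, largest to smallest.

Linear molecule, 7 cuts → 8 fragments:
  1482 − 0 = 1482 bp
  4290 − 1482 = 2808 bp
  4671 − 4290 = 381 bp
  5589 − 4671 = 918 bp
  5998 − 5589 = 409 bp
  6213 − 5998 = 215 bp
  6553 − 6213 = 340 bp
  6680 − 6553 = 127 bp
Sorted largest to smallest: 2808, 1482, 918, 409, 381, 340, 215, 127 bp.

2808, 1482, 918, 409, 381, 340, 215, 127 bp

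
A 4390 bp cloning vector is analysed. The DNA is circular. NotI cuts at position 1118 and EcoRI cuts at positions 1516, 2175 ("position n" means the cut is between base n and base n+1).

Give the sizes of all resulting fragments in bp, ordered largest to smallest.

Combined cut positions (sorted): 1118, 1516, 2175.
Circular molecule, 3 cuts → 3 fragments:
  1516 − 1118 = 398 bp
  2175 − 1516 = 659 bp
  wrap: 4390 − 2175 + 1118 = 3333 bp
Sorted largest to smallest: 3333, 659, 398 bp.

3333, 659, 398 bp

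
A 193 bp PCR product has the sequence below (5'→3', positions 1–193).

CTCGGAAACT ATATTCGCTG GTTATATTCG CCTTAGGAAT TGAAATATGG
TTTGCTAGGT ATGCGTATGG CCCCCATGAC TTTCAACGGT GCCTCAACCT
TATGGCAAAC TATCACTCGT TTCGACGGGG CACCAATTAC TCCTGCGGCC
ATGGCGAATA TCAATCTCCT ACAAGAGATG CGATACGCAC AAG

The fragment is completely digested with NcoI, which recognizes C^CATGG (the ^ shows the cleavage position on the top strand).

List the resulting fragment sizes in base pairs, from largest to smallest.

The NcoI site (CCATGG) starts at position 149.
NcoI cuts after the first base of each site, so after position 149.
Linear molecule, 1 cut → 2 fragments:
  1–149 → 149 bp
  150–193 → 44 bp
Sorted largest to smallest: 149, 44 bp.

149, 44 bp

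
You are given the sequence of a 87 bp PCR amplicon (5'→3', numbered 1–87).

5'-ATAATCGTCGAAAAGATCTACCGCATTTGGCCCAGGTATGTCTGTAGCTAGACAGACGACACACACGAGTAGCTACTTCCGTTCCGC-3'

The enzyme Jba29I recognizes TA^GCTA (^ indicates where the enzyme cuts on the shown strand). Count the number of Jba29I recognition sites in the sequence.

TAGCTA occurs starting at positions 45, 70.
Jba29I cuts at 2 sites.

2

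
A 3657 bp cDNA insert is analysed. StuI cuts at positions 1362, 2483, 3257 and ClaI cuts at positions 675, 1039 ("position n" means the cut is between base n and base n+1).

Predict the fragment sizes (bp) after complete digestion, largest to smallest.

Combined cut positions (sorted): 675, 1039, 1362, 2483, 3257.
Linear molecule, 5 cuts → 6 fragments:
  675 − 0 = 675 bp
  1039 − 675 = 364 bp
  1362 − 1039 = 323 bp
  2483 − 1362 = 1121 bp
  3257 − 2483 = 774 bp
  3657 − 3257 = 400 bp
Sorted largest to smallest: 1121, 774, 675, 400, 364, 323 bp.

1121, 774, 675, 400, 364, 323 bp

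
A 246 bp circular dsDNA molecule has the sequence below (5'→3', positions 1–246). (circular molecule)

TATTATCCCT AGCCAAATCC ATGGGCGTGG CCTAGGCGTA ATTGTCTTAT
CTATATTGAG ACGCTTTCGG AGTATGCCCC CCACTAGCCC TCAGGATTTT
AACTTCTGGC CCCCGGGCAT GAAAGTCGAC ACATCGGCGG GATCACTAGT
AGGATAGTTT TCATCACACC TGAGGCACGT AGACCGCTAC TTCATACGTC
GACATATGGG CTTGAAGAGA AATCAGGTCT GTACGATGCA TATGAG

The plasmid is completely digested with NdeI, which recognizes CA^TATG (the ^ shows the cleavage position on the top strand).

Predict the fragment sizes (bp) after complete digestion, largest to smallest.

210, 36 bp

NdeI sites (CATATG) start at positions 203, 239.
NdeI cuts after base 2 of each site, so after positions 204, 240.
Circular molecule, 2 cuts → 2 fragments:
  205–240 → 36 bp
  241–246 then 1–204 → 6 + 204 = 210 bp
Sorted largest to smallest: 210, 36 bp.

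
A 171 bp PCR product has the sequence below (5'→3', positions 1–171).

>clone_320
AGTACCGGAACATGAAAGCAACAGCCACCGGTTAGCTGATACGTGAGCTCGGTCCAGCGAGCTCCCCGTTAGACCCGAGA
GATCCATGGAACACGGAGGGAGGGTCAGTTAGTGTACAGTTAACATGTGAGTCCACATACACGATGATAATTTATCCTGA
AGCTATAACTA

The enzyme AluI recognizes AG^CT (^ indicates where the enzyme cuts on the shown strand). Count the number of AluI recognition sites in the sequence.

4

AGCT occurs starting at positions 34, 46, 60, 161.
AluI cuts at 4 sites.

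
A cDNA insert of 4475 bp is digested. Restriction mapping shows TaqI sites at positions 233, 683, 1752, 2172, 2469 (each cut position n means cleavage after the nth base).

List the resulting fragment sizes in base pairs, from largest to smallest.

Linear molecule, 5 cuts → 6 fragments:
  233 − 0 = 233 bp
  683 − 233 = 450 bp
  1752 − 683 = 1069 bp
  2172 − 1752 = 420 bp
  2469 − 2172 = 297 bp
  4475 − 2469 = 2006 bp
Sorted largest to smallest: 2006, 1069, 450, 420, 297, 233 bp.

2006, 1069, 450, 420, 297, 233 bp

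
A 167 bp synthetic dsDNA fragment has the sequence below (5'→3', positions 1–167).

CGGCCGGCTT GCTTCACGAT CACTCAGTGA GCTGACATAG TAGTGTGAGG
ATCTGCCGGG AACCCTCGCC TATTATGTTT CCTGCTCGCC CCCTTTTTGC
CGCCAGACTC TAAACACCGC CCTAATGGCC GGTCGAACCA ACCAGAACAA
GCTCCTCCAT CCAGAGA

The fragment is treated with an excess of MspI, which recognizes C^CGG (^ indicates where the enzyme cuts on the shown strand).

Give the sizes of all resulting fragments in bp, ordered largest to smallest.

73, 52, 38, 4 bp

MspI sites (CCGG) start at positions 4, 56, 129.
MspI cuts after the first base of each site, so after positions 4, 56, 129.
Linear molecule, 3 cuts → 4 fragments:
  1–4 → 4 bp
  5–56 → 52 bp
  57–129 → 73 bp
  130–167 → 38 bp
Sorted largest to smallest: 73, 52, 38, 4 bp.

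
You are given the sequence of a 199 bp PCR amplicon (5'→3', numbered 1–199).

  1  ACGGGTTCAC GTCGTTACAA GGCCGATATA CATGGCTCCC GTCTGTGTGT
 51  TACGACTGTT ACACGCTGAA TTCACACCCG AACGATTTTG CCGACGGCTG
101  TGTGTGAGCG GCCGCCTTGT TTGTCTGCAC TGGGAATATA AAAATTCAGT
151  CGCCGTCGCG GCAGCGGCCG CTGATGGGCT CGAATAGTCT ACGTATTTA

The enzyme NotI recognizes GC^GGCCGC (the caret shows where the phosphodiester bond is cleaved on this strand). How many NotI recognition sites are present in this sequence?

2

GCGGCCGC occurs starting at positions 108, 164.
NotI cuts at 2 sites.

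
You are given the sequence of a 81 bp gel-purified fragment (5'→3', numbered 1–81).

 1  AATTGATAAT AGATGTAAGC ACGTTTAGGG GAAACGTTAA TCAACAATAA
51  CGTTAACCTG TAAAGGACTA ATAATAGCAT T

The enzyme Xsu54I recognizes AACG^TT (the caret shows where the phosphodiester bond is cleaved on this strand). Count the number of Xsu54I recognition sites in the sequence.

2

AACGTT occurs starting at positions 33, 49.
Xsu54I cuts at 2 sites.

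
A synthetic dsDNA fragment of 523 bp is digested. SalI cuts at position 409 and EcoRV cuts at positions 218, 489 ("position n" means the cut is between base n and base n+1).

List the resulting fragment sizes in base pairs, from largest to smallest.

218, 191, 80, 34 bp

Combined cut positions (sorted): 218, 409, 489.
Linear molecule, 3 cuts → 4 fragments:
  218 − 0 = 218 bp
  409 − 218 = 191 bp
  489 − 409 = 80 bp
  523 − 489 = 34 bp
Sorted largest to smallest: 218, 191, 80, 34 bp.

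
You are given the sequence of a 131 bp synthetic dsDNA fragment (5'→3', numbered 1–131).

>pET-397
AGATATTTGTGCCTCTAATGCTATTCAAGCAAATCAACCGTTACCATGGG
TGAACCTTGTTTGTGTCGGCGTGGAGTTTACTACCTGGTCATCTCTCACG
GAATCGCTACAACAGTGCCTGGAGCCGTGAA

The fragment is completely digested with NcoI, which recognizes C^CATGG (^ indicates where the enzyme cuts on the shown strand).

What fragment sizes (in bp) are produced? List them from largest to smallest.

87, 44 bp

The NcoI site (CCATGG) starts at position 44.
NcoI cuts after the first base of each site, so after position 44.
Linear molecule, 1 cut → 2 fragments:
  1–44 → 44 bp
  45–131 → 87 bp
Sorted largest to smallest: 87, 44 bp.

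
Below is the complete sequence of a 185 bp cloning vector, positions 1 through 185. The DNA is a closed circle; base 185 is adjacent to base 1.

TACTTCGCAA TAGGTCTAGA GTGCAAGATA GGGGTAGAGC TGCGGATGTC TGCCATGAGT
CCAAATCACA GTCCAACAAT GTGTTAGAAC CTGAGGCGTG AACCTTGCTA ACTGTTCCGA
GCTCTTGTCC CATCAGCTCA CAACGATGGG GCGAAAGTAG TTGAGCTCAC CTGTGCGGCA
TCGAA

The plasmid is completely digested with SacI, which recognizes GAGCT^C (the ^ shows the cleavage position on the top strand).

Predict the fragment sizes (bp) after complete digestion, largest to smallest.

141, 44 bp

SacI sites (GAGCTC) start at positions 119, 163.
SacI cuts after base 5 of each site (before the last base), so after positions 123, 167.
Circular molecule, 2 cuts → 2 fragments:
  124–167 → 44 bp
  168–185 then 1–123 → 18 + 123 = 141 bp
Sorted largest to smallest: 141, 44 bp.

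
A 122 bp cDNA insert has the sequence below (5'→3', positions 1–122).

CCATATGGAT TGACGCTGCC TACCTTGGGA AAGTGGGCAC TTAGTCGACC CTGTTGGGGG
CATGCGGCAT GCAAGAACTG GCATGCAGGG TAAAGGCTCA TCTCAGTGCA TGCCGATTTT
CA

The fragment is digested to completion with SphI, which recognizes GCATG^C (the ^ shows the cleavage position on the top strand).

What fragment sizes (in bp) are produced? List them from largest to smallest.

SphI sites (GCATGC) start at positions 60, 67, 81, 108.
SphI cuts after base 5 of each site (before the last base), so after positions 64, 71, 85, 112.
Linear molecule, 4 cuts → 5 fragments:
  1–64 → 64 bp
  65–71 → 7 bp
  72–85 → 14 bp
  86–112 → 27 bp
  113–122 → 10 bp
Sorted largest to smallest: 64, 27, 14, 10, 7 bp.

64, 27, 14, 10, 7 bp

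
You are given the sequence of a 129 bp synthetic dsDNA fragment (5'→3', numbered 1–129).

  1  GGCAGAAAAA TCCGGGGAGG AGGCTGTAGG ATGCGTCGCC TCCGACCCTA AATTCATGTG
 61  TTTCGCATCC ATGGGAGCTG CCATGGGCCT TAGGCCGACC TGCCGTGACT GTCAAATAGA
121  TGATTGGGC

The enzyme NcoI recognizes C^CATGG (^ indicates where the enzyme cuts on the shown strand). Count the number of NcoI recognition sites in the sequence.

2

CCATGG occurs starting at positions 69, 81.
NcoI cuts at 2 sites.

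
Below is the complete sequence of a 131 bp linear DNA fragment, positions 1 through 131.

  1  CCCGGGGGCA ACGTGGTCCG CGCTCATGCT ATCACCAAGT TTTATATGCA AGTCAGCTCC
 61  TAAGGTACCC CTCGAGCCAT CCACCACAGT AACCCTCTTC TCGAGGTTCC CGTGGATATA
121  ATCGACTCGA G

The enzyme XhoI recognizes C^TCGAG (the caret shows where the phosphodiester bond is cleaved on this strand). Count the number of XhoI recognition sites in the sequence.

CTCGAG occurs starting at positions 71, 100, 126.
XhoI cuts at 3 sites.

3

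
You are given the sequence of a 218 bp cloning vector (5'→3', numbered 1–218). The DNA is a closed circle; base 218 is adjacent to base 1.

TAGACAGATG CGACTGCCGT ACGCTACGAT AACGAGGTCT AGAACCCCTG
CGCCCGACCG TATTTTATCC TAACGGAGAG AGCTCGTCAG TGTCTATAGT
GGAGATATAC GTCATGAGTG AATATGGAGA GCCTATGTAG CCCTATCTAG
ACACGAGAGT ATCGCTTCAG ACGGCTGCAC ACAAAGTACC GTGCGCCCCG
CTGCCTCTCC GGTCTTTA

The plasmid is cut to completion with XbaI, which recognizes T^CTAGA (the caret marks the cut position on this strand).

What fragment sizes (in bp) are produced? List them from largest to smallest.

XbaI sites (TCTAGA) start at positions 38, 146.
XbaI cuts after the first base of each site, so after positions 38, 146.
Circular molecule, 2 cuts → 2 fragments:
  39–146 → 108 bp
  147–218 then 1–38 → 72 + 38 = 110 bp
Sorted largest to smallest: 110, 108 bp.

110, 108 bp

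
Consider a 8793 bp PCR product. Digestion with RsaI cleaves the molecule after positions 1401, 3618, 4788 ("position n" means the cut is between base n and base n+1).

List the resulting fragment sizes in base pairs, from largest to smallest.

Linear molecule, 3 cuts → 4 fragments:
  1401 − 0 = 1401 bp
  3618 − 1401 = 2217 bp
  4788 − 3618 = 1170 bp
  8793 − 4788 = 4005 bp
Sorted largest to smallest: 4005, 2217, 1401, 1170 bp.

4005, 2217, 1401, 1170 bp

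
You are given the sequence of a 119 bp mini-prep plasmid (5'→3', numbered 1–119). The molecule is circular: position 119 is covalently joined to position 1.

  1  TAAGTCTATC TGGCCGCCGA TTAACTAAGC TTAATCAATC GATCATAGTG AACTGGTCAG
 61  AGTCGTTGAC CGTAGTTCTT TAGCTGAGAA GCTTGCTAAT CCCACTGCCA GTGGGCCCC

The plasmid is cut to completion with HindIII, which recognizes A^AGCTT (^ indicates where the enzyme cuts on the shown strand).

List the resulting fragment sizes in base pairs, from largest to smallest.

HindIII sites (AAGCTT) start at positions 27, 89.
HindIII cuts after the first base of each site, so after positions 27, 89.
Circular molecule, 2 cuts → 2 fragments:
  28–89 → 62 bp
  90–119 then 1–27 → 30 + 27 = 57 bp
Sorted largest to smallest: 62, 57 bp.

62, 57 bp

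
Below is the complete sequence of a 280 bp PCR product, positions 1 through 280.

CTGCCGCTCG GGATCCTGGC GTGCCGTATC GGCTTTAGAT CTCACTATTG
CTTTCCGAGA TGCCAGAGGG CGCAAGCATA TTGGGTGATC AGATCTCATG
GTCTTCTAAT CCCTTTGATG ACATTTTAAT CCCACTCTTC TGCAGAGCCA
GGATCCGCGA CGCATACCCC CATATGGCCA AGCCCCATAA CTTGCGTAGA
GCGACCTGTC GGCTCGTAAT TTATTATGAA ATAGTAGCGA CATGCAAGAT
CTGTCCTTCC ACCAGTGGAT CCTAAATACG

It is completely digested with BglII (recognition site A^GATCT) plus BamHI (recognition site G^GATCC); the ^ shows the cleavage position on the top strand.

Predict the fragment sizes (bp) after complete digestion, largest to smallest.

BglII sites (AGATCT) start at positions 37, 91, 247.
BglII cuts after the first base of each site, so after positions 37, 91, 247.
BamHI sites (GGATCC) start at positions 11, 151, 267.
BamHI cuts after the first base of each site, so after positions 11, 151, 267.
Combined cut positions: 11, 37, 91, 151, 247, 267.
Linear molecule, 6 cuts → 7 fragments:
  1–11 → 11 bp
  12–37 → 26 bp
  38–91 → 54 bp
  92–151 → 60 bp
  152–247 → 96 bp
  248–267 → 20 bp
  268–280 → 13 bp
Sorted largest to smallest: 96, 60, 54, 26, 20, 13, 11 bp.

96, 60, 54, 26, 20, 13, 11 bp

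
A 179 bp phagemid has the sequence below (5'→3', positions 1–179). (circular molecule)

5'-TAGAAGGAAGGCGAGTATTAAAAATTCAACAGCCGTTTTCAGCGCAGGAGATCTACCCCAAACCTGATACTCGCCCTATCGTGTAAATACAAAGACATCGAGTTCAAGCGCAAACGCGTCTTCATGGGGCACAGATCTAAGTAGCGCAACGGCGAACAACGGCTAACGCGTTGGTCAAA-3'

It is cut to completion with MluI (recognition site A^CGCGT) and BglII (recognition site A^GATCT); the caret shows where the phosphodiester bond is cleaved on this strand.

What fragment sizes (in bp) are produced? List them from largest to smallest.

65, 62, 33, 19 bp

MluI sites (ACGCGT) start at positions 114, 166.
MluI cuts after the first base of each site, so after positions 114, 166.
BglII sites (AGATCT) start at positions 49, 133.
BglII cuts after the first base of each site, so after positions 49, 133.
Combined cut positions: 49, 114, 133, 166.
Circular molecule, 4 cuts → 4 fragments:
  50–114 → 65 bp
  115–133 → 19 bp
  134–166 → 33 bp
  167–179 then 1–49 → 13 + 49 = 62 bp
Sorted largest to smallest: 65, 62, 33, 19 bp.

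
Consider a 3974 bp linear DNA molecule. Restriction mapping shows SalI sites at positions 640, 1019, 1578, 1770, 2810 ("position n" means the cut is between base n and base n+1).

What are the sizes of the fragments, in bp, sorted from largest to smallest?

Linear molecule, 5 cuts → 6 fragments:
  640 − 0 = 640 bp
  1019 − 640 = 379 bp
  1578 − 1019 = 559 bp
  1770 − 1578 = 192 bp
  2810 − 1770 = 1040 bp
  3974 − 2810 = 1164 bp
Sorted largest to smallest: 1164, 1040, 640, 559, 379, 192 bp.

1164, 1040, 640, 559, 379, 192 bp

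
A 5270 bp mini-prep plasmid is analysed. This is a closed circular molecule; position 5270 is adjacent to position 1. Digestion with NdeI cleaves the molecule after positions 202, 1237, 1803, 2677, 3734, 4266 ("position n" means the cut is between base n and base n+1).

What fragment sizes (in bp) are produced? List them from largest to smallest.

Circular molecule, 6 cuts → 6 fragments:
  1237 − 202 = 1035 bp
  1803 − 1237 = 566 bp
  2677 − 1803 = 874 bp
  3734 − 2677 = 1057 bp
  4266 − 3734 = 532 bp
  wrap: 5270 − 4266 + 202 = 1206 bp
Sorted largest to smallest: 1206, 1057, 1035, 874, 566, 532 bp.

1206, 1057, 1035, 874, 566, 532 bp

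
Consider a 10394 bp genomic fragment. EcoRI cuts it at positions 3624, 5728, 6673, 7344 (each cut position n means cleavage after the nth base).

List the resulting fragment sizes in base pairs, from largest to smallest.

3624, 3050, 2104, 945, 671 bp

Linear molecule, 4 cuts → 5 fragments:
  3624 − 0 = 3624 bp
  5728 − 3624 = 2104 bp
  6673 − 5728 = 945 bp
  7344 − 6673 = 671 bp
  10394 − 7344 = 3050 bp
Sorted largest to smallest: 3624, 3050, 2104, 945, 671 bp.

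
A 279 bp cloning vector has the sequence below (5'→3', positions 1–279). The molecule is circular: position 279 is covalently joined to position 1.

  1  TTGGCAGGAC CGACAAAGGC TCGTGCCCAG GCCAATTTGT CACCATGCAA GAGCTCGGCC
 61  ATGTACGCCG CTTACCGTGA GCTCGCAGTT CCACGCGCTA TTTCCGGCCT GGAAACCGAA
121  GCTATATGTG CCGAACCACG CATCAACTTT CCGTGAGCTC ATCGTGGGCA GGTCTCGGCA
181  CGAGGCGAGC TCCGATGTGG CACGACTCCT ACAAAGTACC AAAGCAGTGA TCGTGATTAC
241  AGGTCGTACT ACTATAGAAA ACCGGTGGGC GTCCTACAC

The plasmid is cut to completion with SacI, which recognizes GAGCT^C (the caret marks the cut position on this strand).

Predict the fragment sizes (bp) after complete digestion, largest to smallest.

143, 76, 32, 28 bp

SacI sites (GAGCTC) start at positions 51, 79, 155, 187.
SacI cuts after base 5 of each site (before the last base), so after positions 55, 83, 159, 191.
Circular molecule, 4 cuts → 4 fragments:
  56–83 → 28 bp
  84–159 → 76 bp
  160–191 → 32 bp
  192–279 then 1–55 → 88 + 55 = 143 bp
Sorted largest to smallest: 143, 76, 32, 28 bp.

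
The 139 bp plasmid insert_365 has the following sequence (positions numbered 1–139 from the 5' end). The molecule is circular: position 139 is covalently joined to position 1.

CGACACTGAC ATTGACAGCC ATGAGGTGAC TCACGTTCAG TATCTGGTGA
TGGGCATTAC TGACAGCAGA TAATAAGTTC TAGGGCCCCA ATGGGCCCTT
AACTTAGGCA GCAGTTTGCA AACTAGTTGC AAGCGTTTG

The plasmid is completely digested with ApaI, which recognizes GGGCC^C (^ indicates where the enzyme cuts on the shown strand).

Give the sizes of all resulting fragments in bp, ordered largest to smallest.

ApaI sites (GGGCCC) start at positions 83, 93.
ApaI cuts after base 5 of each site (before the last base), so after positions 87, 97.
Circular molecule, 2 cuts → 2 fragments:
  88–97 → 10 bp
  98–139 then 1–87 → 42 + 87 = 129 bp
Sorted largest to smallest: 129, 10 bp.

129, 10 bp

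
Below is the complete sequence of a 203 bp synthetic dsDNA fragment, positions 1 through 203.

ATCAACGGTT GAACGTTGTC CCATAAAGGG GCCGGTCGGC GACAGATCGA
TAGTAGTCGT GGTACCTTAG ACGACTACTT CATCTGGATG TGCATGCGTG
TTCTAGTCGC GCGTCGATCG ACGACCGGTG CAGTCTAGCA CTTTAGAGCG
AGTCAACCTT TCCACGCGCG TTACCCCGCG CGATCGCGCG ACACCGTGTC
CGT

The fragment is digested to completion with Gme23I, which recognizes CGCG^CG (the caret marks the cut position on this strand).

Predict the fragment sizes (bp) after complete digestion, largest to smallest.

Gme23I sites (CGCGCG) start at positions 108, 165, 177, 185.
Gme23I cuts after base 4 of each site, so after positions 111, 168, 180, 188.
Linear molecule, 4 cuts → 5 fragments:
  1–111 → 111 bp
  112–168 → 57 bp
  169–180 → 12 bp
  181–188 → 8 bp
  189–203 → 15 bp
Sorted largest to smallest: 111, 57, 15, 12, 8 bp.

111, 57, 15, 12, 8 bp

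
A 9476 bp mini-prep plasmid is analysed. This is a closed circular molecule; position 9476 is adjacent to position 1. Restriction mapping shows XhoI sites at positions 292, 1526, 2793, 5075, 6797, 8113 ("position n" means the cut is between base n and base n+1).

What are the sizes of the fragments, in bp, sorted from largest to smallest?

2282, 1722, 1655, 1316, 1267, 1234 bp

Circular molecule, 6 cuts → 6 fragments:
  1526 − 292 = 1234 bp
  2793 − 1526 = 1267 bp
  5075 − 2793 = 2282 bp
  6797 − 5075 = 1722 bp
  8113 − 6797 = 1316 bp
  wrap: 9476 − 8113 + 292 = 1655 bp
Sorted largest to smallest: 2282, 1722, 1655, 1316, 1267, 1234 bp.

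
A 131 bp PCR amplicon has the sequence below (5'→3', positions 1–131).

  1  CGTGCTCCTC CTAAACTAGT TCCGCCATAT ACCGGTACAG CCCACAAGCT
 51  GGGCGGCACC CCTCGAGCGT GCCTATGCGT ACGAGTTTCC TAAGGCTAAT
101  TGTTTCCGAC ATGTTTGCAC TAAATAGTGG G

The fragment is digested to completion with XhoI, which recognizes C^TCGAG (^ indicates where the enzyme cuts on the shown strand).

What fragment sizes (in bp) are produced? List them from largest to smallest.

The XhoI site (CTCGAG) starts at position 62.
XhoI cuts after the first base of each site, so after position 62.
Linear molecule, 1 cut → 2 fragments:
  1–62 → 62 bp
  63–131 → 69 bp
Sorted largest to smallest: 69, 62 bp.

69, 62 bp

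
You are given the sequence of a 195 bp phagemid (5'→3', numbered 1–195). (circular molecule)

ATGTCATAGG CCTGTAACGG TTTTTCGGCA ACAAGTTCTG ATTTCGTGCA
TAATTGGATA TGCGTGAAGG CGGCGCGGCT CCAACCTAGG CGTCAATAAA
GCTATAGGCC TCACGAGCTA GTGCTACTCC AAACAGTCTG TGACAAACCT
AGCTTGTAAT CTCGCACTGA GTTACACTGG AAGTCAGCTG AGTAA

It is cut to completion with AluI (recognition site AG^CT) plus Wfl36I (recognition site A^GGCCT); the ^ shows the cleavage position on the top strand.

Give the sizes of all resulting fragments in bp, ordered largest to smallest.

AluI sites (AGCT) start at positions 100, 116, 151, 186.
AluI cuts after base 2 of each site, so after positions 101, 117, 152, 187.
Wfl36I sites (AGGCCT) start at positions 8, 106.
Wfl36I cuts after the first base of each site, so after positions 8, 106.
Combined cut positions: 8, 101, 106, 117, 152, 187.
Circular molecule, 6 cuts → 6 fragments:
  9–101 → 93 bp
  102–106 → 5 bp
  107–117 → 11 bp
  118–152 → 35 bp
  153–187 → 35 bp
  188–195 then 1–8 → 8 + 8 = 16 bp
Sorted largest to smallest: 93, 35, 35, 16, 11, 5 bp.

93, 35, 35, 16, 11, 5 bp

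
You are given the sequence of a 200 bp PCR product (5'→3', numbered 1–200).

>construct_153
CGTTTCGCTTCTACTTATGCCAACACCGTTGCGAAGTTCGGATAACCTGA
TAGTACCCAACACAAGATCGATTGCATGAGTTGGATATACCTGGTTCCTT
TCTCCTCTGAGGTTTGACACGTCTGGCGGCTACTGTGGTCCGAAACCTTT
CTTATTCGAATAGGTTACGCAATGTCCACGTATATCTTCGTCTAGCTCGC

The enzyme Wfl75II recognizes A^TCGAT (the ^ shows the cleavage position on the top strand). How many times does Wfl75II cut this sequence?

ATCGAT occurs starting at position 67.
Wfl75II cuts at 1 site.

1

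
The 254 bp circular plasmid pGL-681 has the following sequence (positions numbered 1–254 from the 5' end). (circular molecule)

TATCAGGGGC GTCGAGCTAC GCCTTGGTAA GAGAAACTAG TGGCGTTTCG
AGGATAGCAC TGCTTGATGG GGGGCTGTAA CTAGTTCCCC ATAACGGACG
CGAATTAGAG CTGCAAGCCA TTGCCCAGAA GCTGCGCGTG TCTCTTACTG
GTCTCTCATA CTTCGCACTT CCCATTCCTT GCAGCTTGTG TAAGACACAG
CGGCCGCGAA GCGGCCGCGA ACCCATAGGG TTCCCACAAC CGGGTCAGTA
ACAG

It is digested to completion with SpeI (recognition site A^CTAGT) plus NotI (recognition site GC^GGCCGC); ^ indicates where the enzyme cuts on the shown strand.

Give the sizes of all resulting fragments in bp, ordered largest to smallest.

SpeI sites (ACTAGT) start at positions 36, 80.
SpeI cuts after the first base of each site, so after positions 36, 80.
NotI sites (GCGGCCGC) start at positions 200, 211.
NotI cuts after base 2 of each site, so after positions 201, 212.
Combined cut positions: 36, 80, 201, 212.
Circular molecule, 4 cuts → 4 fragments:
  37–80 → 44 bp
  81–201 → 121 bp
  202–212 → 11 bp
  213–254 then 1–36 → 42 + 36 = 78 bp
Sorted largest to smallest: 121, 78, 44, 11 bp.

121, 78, 44, 11 bp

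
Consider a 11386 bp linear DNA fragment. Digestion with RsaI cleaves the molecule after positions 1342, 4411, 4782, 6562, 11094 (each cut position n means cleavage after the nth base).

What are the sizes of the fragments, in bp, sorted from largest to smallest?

4532, 3069, 1780, 1342, 371, 292 bp

Linear molecule, 5 cuts → 6 fragments:
  1342 − 0 = 1342 bp
  4411 − 1342 = 3069 bp
  4782 − 4411 = 371 bp
  6562 − 4782 = 1780 bp
  11094 − 6562 = 4532 bp
  11386 − 11094 = 292 bp
Sorted largest to smallest: 4532, 3069, 1780, 1342, 371, 292 bp.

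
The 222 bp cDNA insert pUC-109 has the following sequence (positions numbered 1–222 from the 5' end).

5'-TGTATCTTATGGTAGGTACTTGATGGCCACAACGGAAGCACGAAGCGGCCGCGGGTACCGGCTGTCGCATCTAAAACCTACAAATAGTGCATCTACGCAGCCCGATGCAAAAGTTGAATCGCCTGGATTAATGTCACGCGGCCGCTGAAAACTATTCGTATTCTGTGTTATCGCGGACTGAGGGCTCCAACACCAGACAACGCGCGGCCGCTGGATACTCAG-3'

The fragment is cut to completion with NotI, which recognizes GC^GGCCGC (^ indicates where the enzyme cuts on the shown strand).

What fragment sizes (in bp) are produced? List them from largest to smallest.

93, 66, 46, 17 bp

NotI sites (GCGGCCGC) start at positions 45, 138, 204.
NotI cuts after base 2 of each site, so after positions 46, 139, 205.
Linear molecule, 3 cuts → 4 fragments:
  1–46 → 46 bp
  47–139 → 93 bp
  140–205 → 66 bp
  206–222 → 17 bp
Sorted largest to smallest: 93, 66, 46, 17 bp.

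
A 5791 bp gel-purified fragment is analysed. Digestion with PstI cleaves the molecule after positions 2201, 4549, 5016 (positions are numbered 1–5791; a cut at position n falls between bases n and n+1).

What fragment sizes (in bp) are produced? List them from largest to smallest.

Linear molecule, 3 cuts → 4 fragments:
  2201 − 0 = 2201 bp
  4549 − 2201 = 2348 bp
  5016 − 4549 = 467 bp
  5791 − 5016 = 775 bp
Sorted largest to smallest: 2348, 2201, 775, 467 bp.

2348, 2201, 775, 467 bp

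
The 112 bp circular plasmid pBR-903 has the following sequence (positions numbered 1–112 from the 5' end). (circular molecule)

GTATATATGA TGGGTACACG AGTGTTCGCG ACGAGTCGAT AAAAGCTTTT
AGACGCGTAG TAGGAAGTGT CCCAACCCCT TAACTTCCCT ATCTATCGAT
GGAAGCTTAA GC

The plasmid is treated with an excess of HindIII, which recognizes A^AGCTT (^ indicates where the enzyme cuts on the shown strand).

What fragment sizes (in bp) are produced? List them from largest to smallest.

HindIII sites (AAGCTT) start at positions 43, 103.
HindIII cuts after the first base of each site, so after positions 43, 103.
Circular molecule, 2 cuts → 2 fragments:
  44–103 → 60 bp
  104–112 then 1–43 → 9 + 43 = 52 bp
Sorted largest to smallest: 60, 52 bp.

60, 52 bp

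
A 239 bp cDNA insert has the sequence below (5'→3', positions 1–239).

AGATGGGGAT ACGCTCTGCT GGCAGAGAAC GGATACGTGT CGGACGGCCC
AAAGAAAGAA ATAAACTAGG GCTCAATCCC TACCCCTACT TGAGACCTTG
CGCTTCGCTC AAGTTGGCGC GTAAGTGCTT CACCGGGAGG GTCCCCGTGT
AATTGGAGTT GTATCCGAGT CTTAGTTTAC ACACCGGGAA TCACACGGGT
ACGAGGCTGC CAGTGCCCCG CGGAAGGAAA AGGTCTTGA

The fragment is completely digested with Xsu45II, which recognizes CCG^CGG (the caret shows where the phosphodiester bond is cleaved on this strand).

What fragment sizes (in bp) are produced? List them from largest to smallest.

The Xsu45II site (CCGCGG) starts at position 218.
Xsu45II cuts after base 3 of each site, so after position 220.
Linear molecule, 1 cut → 2 fragments:
  1–220 → 220 bp
  221–239 → 19 bp
Sorted largest to smallest: 220, 19 bp.

220, 19 bp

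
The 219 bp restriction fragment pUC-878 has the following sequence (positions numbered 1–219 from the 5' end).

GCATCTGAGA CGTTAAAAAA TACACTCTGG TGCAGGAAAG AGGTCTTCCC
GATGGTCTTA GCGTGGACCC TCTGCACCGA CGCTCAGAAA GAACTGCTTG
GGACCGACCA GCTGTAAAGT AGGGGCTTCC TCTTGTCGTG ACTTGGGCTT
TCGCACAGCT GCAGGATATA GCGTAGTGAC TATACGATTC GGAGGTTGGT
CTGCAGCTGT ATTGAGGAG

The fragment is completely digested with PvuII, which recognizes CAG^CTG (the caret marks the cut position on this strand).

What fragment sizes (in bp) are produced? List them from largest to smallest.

PvuII sites (CAGCTG) start at positions 109, 156, 204.
PvuII cuts after base 3 of each site, so after positions 111, 158, 206.
Linear molecule, 3 cuts → 4 fragments:
  1–111 → 111 bp
  112–158 → 47 bp
  159–206 → 48 bp
  207–219 → 13 bp
Sorted largest to smallest: 111, 48, 47, 13 bp.

111, 48, 47, 13 bp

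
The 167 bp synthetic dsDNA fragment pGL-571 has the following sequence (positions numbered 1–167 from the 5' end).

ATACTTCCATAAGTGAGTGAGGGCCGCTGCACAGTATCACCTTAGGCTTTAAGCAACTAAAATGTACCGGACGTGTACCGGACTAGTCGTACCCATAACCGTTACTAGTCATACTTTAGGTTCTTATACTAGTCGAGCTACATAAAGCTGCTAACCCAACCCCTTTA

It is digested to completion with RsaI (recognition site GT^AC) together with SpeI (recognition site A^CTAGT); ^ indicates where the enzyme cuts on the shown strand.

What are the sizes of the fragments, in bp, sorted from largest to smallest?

RsaI sites (GTAC) start at positions 64, 75, 89.
RsaI cuts after base 2 of each site, so after positions 65, 76, 90.
SpeI sites (ACTAGT) start at positions 82, 104, 128.
SpeI cuts after the first base of each site, so after positions 82, 104, 128.
Combined cut positions: 65, 76, 82, 90, 104, 128.
Linear molecule, 6 cuts → 7 fragments:
  1–65 → 65 bp
  66–76 → 11 bp
  77–82 → 6 bp
  83–90 → 8 bp
  91–104 → 14 bp
  105–128 → 24 bp
  129–167 → 39 bp
Sorted largest to smallest: 65, 39, 24, 14, 11, 8, 6 bp.

65, 39, 24, 14, 11, 8, 6 bp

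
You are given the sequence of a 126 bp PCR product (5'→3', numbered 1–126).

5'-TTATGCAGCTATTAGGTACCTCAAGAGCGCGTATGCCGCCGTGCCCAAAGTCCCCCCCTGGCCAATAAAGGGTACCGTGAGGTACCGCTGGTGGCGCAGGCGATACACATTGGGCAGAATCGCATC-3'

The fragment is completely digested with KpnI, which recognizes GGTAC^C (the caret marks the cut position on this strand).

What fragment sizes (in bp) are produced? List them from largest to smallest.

56, 41, 19, 10 bp

KpnI sites (GGTACC) start at positions 15, 71, 81.
KpnI cuts after base 5 of each site (before the last base), so after positions 19, 75, 85.
Linear molecule, 3 cuts → 4 fragments:
  1–19 → 19 bp
  20–75 → 56 bp
  76–85 → 10 bp
  86–126 → 41 bp
Sorted largest to smallest: 56, 41, 19, 10 bp.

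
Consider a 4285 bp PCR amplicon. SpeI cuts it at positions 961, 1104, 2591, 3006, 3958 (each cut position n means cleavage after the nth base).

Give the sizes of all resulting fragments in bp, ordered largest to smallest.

Linear molecule, 5 cuts → 6 fragments:
  961 − 0 = 961 bp
  1104 − 961 = 143 bp
  2591 − 1104 = 1487 bp
  3006 − 2591 = 415 bp
  3958 − 3006 = 952 bp
  4285 − 3958 = 327 bp
Sorted largest to smallest: 1487, 961, 952, 415, 327, 143 bp.

1487, 961, 952, 415, 327, 143 bp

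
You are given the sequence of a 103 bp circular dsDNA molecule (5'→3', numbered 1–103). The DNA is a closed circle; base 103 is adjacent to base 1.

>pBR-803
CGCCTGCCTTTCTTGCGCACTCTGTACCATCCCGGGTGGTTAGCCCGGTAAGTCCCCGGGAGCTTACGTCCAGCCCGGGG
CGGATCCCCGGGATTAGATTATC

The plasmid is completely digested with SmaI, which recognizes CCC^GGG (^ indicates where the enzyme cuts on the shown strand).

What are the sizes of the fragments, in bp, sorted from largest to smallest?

SmaI sites (CCCGGG) start at positions 31, 55, 74, 87.
SmaI cuts after base 3 of each site, so after positions 33, 57, 76, 89.
Circular molecule, 4 cuts → 4 fragments:
  34–57 → 24 bp
  58–76 → 19 bp
  77–89 → 13 bp
  90–103 then 1–33 → 14 + 33 = 47 bp
Sorted largest to smallest: 47, 24, 19, 13 bp.

47, 24, 19, 13 bp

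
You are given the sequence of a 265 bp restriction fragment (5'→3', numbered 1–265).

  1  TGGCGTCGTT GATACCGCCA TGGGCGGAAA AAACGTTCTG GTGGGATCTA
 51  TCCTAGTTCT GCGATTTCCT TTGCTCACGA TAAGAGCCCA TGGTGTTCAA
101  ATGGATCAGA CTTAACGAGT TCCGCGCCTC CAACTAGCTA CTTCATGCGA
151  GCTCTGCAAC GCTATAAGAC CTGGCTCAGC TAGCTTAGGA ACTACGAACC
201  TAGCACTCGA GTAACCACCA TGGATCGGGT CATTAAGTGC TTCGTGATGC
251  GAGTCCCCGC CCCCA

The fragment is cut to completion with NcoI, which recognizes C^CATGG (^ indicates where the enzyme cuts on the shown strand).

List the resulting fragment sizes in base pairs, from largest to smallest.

NcoI sites (CCATGG) start at positions 18, 88, 218.
NcoI cuts after the first base of each site, so after positions 18, 88, 218.
Linear molecule, 3 cuts → 4 fragments:
  1–18 → 18 bp
  19–88 → 70 bp
  89–218 → 130 bp
  219–265 → 47 bp
Sorted largest to smallest: 130, 70, 47, 18 bp.

130, 70, 47, 18 bp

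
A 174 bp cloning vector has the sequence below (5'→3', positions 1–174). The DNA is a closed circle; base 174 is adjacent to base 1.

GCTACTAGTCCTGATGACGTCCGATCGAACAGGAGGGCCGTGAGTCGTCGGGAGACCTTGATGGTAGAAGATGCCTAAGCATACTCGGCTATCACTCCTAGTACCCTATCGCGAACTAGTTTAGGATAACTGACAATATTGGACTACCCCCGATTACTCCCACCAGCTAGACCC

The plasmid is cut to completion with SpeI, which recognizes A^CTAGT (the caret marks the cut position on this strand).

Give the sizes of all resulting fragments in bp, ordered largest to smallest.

111, 63 bp

SpeI sites (ACTAGT) start at positions 4, 115.
SpeI cuts after the first base of each site, so after positions 4, 115.
Circular molecule, 2 cuts → 2 fragments:
  5–115 → 111 bp
  116–174 then 1–4 → 59 + 4 = 63 bp
Sorted largest to smallest: 111, 63 bp.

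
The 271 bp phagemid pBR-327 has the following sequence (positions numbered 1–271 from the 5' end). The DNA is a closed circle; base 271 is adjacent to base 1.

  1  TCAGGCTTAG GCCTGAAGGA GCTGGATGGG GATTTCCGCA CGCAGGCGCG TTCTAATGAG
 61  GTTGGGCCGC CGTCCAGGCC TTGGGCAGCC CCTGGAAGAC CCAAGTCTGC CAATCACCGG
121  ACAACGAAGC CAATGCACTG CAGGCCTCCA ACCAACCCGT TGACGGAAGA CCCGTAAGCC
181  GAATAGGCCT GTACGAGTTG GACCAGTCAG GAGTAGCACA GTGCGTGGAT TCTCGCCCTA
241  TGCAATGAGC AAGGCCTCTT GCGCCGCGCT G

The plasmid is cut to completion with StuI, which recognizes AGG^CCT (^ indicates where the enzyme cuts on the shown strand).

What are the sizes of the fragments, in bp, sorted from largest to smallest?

StuI sites (AGGCCT) start at positions 9, 76, 142, 185, 252.
StuI cuts after base 3 of each site, so after positions 11, 78, 144, 187, 254.
Circular molecule, 5 cuts → 5 fragments:
  12–78 → 67 bp
  79–144 → 66 bp
  145–187 → 43 bp
  188–254 → 67 bp
  255–271 then 1–11 → 17 + 11 = 28 bp
Sorted largest to smallest: 67, 67, 66, 43, 28 bp.

67, 67, 66, 43, 28 bp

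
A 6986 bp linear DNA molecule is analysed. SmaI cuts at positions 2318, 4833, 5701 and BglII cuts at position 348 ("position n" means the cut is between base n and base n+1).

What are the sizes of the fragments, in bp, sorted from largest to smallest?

Combined cut positions (sorted): 348, 2318, 4833, 5701.
Linear molecule, 4 cuts → 5 fragments:
  348 − 0 = 348 bp
  2318 − 348 = 1970 bp
  4833 − 2318 = 2515 bp
  5701 − 4833 = 868 bp
  6986 − 5701 = 1285 bp
Sorted largest to smallest: 2515, 1970, 1285, 868, 348 bp.

2515, 1970, 1285, 868, 348 bp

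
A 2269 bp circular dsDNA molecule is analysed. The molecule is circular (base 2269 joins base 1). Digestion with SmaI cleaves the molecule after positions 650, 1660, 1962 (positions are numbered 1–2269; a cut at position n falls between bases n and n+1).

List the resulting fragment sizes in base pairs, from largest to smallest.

1010, 957, 302 bp

Circular molecule, 3 cuts → 3 fragments:
  1660 − 650 = 1010 bp
  1962 − 1660 = 302 bp
  wrap: 2269 − 1962 + 650 = 957 bp
Sorted largest to smallest: 1010, 957, 302 bp.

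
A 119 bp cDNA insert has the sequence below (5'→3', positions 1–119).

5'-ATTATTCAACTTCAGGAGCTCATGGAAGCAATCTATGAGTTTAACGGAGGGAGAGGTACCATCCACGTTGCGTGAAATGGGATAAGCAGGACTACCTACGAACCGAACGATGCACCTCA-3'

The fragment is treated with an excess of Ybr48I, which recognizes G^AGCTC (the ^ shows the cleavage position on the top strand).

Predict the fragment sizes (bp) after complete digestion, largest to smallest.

103, 16 bp

The Ybr48I site (GAGCTC) starts at position 16.
Ybr48I cuts after the first base of each site, so after position 16.
Linear molecule, 1 cut → 2 fragments:
  1–16 → 16 bp
  17–119 → 103 bp
Sorted largest to smallest: 103, 16 bp.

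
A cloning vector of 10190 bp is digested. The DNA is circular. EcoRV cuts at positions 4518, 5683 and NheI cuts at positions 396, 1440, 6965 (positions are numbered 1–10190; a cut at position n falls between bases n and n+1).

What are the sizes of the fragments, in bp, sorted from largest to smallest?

3621, 3078, 1282, 1165, 1044 bp

Combined cut positions (sorted): 396, 1440, 4518, 5683, 6965.
Circular molecule, 5 cuts → 5 fragments:
  1440 − 396 = 1044 bp
  4518 − 1440 = 3078 bp
  5683 − 4518 = 1165 bp
  6965 − 5683 = 1282 bp
  wrap: 10190 − 6965 + 396 = 3621 bp
Sorted largest to smallest: 3621, 3078, 1282, 1165, 1044 bp.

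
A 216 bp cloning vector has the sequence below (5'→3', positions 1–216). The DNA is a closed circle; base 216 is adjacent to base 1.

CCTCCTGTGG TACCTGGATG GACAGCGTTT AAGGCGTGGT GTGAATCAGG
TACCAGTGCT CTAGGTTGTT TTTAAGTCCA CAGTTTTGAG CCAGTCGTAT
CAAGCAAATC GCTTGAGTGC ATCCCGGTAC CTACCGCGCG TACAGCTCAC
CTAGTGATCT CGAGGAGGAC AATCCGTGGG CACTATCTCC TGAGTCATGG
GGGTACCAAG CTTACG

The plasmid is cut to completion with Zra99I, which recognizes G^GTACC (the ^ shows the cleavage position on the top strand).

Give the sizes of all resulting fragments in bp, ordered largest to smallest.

Zra99I sites (GGTACC) start at positions 9, 49, 126, 202.
Zra99I cuts after the first base of each site, so after positions 9, 49, 126, 202.
Circular molecule, 4 cuts → 4 fragments:
  10–49 → 40 bp
  50–126 → 77 bp
  127–202 → 76 bp
  203–216 then 1–9 → 14 + 9 = 23 bp
Sorted largest to smallest: 77, 76, 40, 23 bp.

77, 76, 40, 23 bp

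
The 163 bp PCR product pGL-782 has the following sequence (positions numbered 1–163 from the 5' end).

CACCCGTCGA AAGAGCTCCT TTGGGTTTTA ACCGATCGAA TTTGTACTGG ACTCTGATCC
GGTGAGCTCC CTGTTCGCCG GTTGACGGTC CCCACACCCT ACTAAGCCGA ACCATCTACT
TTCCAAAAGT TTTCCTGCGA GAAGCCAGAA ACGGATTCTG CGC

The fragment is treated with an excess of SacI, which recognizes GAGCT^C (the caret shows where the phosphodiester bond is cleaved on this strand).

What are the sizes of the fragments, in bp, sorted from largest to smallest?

95, 51, 17 bp

SacI sites (GAGCTC) start at positions 13, 64.
SacI cuts after base 5 of each site (before the last base), so after positions 17, 68.
Linear molecule, 2 cuts → 3 fragments:
  1–17 → 17 bp
  18–68 → 51 bp
  69–163 → 95 bp
Sorted largest to smallest: 95, 51, 17 bp.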